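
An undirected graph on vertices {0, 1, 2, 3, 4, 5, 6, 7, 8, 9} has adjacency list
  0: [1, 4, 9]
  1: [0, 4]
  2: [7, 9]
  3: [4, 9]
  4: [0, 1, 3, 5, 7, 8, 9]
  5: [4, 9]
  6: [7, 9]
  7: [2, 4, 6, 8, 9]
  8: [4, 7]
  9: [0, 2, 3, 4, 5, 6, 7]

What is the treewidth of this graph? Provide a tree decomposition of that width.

Treewidth 2.
One optimal decomposition is:
Bags: B1 = {4, 5, 9}  B2 = {4, 7, 9}  B3 = {3, 4, 9}  B4 = {6, 7, 9}  B5 = {0, 4, 9}  B6 = {0, 1, 4}  B7 = {4, 7, 8}  B8 = {2, 7, 9}
Tree: B1–B2, B2–B3, B2–B4, B3–B5, B5–B6, B2–B7, B2–B8

Every bag has size at most 3, so the width is 3 − 1 = 2 and tw(G) ≤ 2. Conversely, {2, 7, 9} is a clique of size 3, and the vertices of any clique must share a bag in every tree decomposition; so some bag has ≥ 3 vertices and tw(G) ≥ 2. Therefore the treewidth is 2.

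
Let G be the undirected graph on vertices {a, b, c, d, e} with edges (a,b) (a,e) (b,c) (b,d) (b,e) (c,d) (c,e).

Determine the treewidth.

A width-2 tree decomposition is:
Bags: B1 = {b, c, e}  B2 = {a, b, e}  B3 = {b, c, d}
Tree: B1–B2, B1–B3
The largest bag has 3 vertices, giving width 2; this decomposition certifies tw(G) ≤ 2. On the other hand G contains the 3-clique {b, c, d}. A clique must lie in a single bag of any decomposition, so no decomposition can have width below 2. Hence tw(G) = 2 exactly.

2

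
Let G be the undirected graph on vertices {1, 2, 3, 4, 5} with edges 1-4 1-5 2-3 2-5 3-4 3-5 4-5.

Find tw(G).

A width-2 tree decomposition is:
Bags: B1 = {3, 4, 5}  B2 = {2, 3, 5}  B3 = {1, 4, 5}
Tree: B1–B2, B1–B3
Every bag has size at most 3, so the width is 3 − 1 = 2 and tw(G) ≤ 2. For the lower bound, the 3 vertices {1, 4, 5} are pairwise adjacent, and any tree decomposition puts a clique entirely inside one bag — forcing width ≥ 2. Combining the bounds, tw(G) = 2.

2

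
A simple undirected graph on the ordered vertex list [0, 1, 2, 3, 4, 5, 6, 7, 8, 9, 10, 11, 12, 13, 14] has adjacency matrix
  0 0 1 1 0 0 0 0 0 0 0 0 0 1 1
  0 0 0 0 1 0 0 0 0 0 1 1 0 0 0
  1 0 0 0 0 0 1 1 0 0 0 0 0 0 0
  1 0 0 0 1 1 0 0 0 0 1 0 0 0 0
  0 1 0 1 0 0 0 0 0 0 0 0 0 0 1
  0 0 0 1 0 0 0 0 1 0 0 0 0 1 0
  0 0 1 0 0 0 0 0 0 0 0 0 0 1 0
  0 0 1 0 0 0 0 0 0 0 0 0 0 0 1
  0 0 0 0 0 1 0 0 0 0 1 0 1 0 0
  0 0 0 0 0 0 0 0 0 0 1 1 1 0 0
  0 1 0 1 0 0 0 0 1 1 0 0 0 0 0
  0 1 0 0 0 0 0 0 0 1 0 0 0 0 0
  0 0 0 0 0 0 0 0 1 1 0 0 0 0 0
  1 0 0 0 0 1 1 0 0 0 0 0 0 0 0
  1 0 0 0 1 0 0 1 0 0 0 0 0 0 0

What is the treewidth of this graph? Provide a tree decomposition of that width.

Treewidth 3.
One optimal decomposition is:
Bags: B1 = {2, 6, 7, 14}  B2 = {0, 2, 6, 14}  B3 = {0, 6, 13, 14}  B4 = {0, 4, 13, 14}  B5 = {0, 3, 4, 13}  B6 = {3, 4, 5, 13}  B7 = {1, 3, 4, 5}  B8 = {1, 3, 5, 10}  B9 = {1, 5, 8, 10}  B10 = {1, 8, 10, 11}  B11 = {8, 9, 10, 11}  B12 = {8, 9, 11, 12}
Tree: B1–B2, B2–B3, B3–B4, B4–B5, B5–B6, B6–B7, B7–B8, B8–B9, B9–B10, B10–B11, B11–B12

Each bag holds 4 vertices, so the decomposition has width 3, which upper-bounds the treewidth. For the lower bound: the 4 vertex sets {2,6,7}, {14}, {0}, {3,4,5,13} are disjoint, each induces a connected subgraph, and every pair is joined by at least one edge of G. Contracting each set to a single vertex therefore yields K_{4} as a minor, and since treewidth is minor-monotone, tw(G) ≥ tw(K_{4}) = 3. The upper and lower bounds meet at 3, so that is the treewidth.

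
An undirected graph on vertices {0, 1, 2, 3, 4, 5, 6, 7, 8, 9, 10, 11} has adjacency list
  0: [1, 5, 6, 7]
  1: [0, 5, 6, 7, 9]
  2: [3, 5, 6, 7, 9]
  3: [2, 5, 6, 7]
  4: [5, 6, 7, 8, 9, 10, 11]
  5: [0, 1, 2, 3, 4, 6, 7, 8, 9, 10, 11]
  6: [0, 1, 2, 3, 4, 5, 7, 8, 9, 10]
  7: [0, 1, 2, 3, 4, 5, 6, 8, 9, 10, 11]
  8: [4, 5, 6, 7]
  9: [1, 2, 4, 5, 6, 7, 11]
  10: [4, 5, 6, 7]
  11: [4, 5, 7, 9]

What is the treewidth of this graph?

A width-4 tree decomposition is:
Bags: B1 = {4, 5, 6, 7, 9}  B2 = {2, 5, 6, 7, 9}  B3 = {4, 5, 7, 9, 11}  B4 = {1, 5, 6, 7, 9}  B5 = {4, 5, 6, 7, 8}  B6 = {2, 3, 5, 6, 7}  B7 = {4, 5, 6, 7, 10}  B8 = {0, 1, 5, 6, 7}
Tree: B1–B2, B1–B3, B1–B4, B1–B5, B2–B6, B1–B7, B4–B8
Each bag holds 5 vertices, so the decomposition has width 4, which upper-bounds the treewidth. On the other hand G contains the 5-clique {4, 5, 7, 9, 11}. A clique must lie in a single bag of any decomposition, so no decomposition can have width below 4. Hence tw(G) = 4 exactly.

4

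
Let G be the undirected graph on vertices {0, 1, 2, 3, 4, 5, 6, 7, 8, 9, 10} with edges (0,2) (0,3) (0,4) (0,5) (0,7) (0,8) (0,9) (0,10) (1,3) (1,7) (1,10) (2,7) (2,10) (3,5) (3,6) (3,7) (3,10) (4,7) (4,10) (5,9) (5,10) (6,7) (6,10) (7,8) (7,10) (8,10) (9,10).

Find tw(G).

A width-3 tree decomposition is:
Bags: B1 = {0, 3, 7, 10}  B2 = {3, 6, 7, 10}  B3 = {0, 7, 8, 10}  B4 = {0, 2, 7, 10}  B5 = {0, 4, 7, 10}  B6 = {1, 3, 7, 10}  B7 = {0, 3, 5, 10}  B8 = {0, 5, 9, 10}
Tree: B1–B2, B1–B3, B1–B4, B4–B5, B2–B6, B1–B7, B7–B8
Each bag holds 4 vertices, so the decomposition has width 3, which upper-bounds the treewidth. On the other hand G contains the 4-clique {0, 5, 9, 10}. A clique must lie in a single bag of any decomposition, so no decomposition can have width below 3. Hence tw(G) = 3 exactly.

3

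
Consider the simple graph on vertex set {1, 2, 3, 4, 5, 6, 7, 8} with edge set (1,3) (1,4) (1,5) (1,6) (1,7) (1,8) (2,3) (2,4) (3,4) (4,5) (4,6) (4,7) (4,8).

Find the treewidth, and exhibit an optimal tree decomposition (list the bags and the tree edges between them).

The largest bag has 3 vertices, giving width 2; this decomposition certifies tw(G) ≤ 2. Conversely, {1, 3, 4} is a clique of size 3, and the vertices of any clique must share a bag in every tree decomposition; so some bag has ≥ 3 vertices and tw(G) ≥ 2. Hence tw(G) = 2 exactly.

Treewidth 2.
One such decomposition:
Bags: B1 = {1, 3, 4}  B2 = {1, 4, 8}  B3 = {1, 4, 6}  B4 = {2, 3, 4}  B5 = {1, 4, 5}  B6 = {1, 4, 7}
Tree: B1–B2, B1–B3, B1–B4, B1–B5, B2–B6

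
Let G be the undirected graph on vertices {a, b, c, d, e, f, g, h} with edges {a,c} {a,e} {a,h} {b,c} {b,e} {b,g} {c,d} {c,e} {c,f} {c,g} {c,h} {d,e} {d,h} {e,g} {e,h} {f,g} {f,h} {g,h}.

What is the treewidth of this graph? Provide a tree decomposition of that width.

Each bag holds 4 vertices, so the decomposition has width 3, which upper-bounds the treewidth. For the lower bound, the 4 vertices {c, d, e, h} are pairwise adjacent, and any tree decomposition puts a clique entirely inside one bag — forcing width ≥ 3. Hence tw(G) = 3 exactly.

Treewidth 3.
One optimal decomposition is:
Bags: B1 = {a, c, e, h}  B2 = {c, e, g, h}  B3 = {c, d, e, h}  B4 = {b, c, e, g}  B5 = {c, f, g, h}
Tree: B1–B2, B2–B3, B2–B4, B2–B5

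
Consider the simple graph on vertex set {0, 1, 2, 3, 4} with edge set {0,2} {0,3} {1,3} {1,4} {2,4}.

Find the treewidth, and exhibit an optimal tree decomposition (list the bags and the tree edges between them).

Every bag has size at most 3, so the width is 3 − 1 = 2 and tw(G) ≤ 2. For the lower bound, G contains the cycle 2–0–3–1–4–2, so G is not a forest; only forests have treewidth ≤ 1, hence tw(G) ≥ 2. Hence tw(G) = 2 exactly.

Treewidth 2.
One such decomposition:
Bags: B1 = {0, 2, 3}  B2 = {1, 2, 3}  B3 = {1, 2, 4}
Tree: B1–B2, B2–B3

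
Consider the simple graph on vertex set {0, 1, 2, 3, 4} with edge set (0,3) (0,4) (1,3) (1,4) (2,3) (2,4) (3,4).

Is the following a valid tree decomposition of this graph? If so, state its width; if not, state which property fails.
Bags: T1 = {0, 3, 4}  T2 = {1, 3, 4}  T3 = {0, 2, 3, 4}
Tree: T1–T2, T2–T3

No — bags containing vertex 0 are not connected in the tree.

A tree decomposition must satisfy three properties: every vertex lies in some bag; for every edge, both endpoints lie together in some bag; and for every vertex, the bags containing it form a connected subtree. Here bags containing vertex 0 are not connected in the tree, so the decomposition is invalid.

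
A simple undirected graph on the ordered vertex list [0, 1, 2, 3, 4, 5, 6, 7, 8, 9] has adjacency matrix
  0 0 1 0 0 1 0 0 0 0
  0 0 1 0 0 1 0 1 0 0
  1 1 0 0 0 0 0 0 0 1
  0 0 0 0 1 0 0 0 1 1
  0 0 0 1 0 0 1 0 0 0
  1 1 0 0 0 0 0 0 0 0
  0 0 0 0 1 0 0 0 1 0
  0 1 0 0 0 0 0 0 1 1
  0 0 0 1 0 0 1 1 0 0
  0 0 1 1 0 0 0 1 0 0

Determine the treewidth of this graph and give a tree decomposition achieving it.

Treewidth 2.
Bags: B1 = {0, 1, 5}  B2 = {0, 1, 2}  B3 = {1, 2, 7}  B4 = {2, 7, 9}  B5 = {7, 8, 9}  B6 = {3, 8, 9}  B7 = {3, 6, 8}  B8 = {3, 4, 6}
Tree: B1–B2, B2–B3, B3–B4, B4–B5, B5–B6, B6–B7, B7–B8

Each bag holds 3 vertices, so the decomposition has width 2, which upper-bounds the treewidth. For the lower bound, G contains the cycle 5–0–2–1–5, so G is not a forest; only forests have treewidth ≤ 1, hence tw(G) ≥ 2. Hence tw(G) = 2 exactly.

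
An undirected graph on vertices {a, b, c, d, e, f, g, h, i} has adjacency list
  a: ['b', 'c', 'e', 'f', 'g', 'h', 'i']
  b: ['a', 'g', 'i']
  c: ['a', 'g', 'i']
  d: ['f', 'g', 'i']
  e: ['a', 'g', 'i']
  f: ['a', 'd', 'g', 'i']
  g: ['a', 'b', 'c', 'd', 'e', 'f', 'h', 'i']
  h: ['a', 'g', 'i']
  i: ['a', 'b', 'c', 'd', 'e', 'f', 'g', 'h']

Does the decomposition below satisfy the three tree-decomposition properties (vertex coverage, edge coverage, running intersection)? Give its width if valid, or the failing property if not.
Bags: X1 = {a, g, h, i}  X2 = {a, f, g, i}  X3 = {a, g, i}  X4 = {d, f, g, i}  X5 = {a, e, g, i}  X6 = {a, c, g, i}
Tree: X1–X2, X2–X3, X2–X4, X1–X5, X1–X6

No — vertex b appears in no bag.

A tree decomposition must satisfy three properties: every vertex lies in some bag; for every edge, both endpoints lie together in some bag; and for every vertex, the bags containing it form a connected subtree. Here vertex b appears in no bag, so the decomposition is invalid.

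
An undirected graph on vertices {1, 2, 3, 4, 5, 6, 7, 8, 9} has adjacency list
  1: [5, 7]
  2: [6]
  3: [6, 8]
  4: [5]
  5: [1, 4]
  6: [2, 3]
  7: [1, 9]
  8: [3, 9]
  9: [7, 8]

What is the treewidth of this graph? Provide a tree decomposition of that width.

Treewidth 1.
One optimal decomposition is:
Bags: B1 = {4, 5}  B2 = {1, 5}  B3 = {1, 7}  B4 = {7, 9}  B5 = {8, 9}  B6 = {3, 8}  B7 = {3, 6}  B8 = {2, 6}
Tree: B1–B2, B2–B3, B3–B4, B4–B5, B5–B6, B6–B7, B7–B8

Every bag has size at most 2, so the width is 2 − 1 = 1 and tw(G) ≤ 1. G has an edge, so its treewidth is at least 1. Hence tw(G) = 1 exactly.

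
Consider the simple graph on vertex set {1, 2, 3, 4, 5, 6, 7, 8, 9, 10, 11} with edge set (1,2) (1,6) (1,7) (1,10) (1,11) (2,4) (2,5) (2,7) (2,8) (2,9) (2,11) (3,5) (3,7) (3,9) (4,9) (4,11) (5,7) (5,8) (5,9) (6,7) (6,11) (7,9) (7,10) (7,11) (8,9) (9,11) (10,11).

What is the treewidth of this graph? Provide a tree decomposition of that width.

Each bag holds 4 vertices, so the decomposition has width 3, which upper-bounds the treewidth. For the lower bound, the 4 vertices {2, 5, 8, 9} are pairwise adjacent, and any tree decomposition puts a clique entirely inside one bag — forcing width ≥ 3. Hence tw(G) = 3 exactly.

Treewidth 3.
One optimal decomposition is:
Bags: B1 = {2, 7, 9, 11}  B2 = {2, 5, 7, 9}  B3 = {3, 5, 7, 9}  B4 = {1, 2, 7, 11}  B5 = {2, 4, 9, 11}  B6 = {2, 5, 8, 9}  B7 = {1, 6, 7, 11}  B8 = {1, 7, 10, 11}
Tree: B1–B2, B2–B3, B1–B4, B1–B5, B2–B6, B4–B7, B4–B8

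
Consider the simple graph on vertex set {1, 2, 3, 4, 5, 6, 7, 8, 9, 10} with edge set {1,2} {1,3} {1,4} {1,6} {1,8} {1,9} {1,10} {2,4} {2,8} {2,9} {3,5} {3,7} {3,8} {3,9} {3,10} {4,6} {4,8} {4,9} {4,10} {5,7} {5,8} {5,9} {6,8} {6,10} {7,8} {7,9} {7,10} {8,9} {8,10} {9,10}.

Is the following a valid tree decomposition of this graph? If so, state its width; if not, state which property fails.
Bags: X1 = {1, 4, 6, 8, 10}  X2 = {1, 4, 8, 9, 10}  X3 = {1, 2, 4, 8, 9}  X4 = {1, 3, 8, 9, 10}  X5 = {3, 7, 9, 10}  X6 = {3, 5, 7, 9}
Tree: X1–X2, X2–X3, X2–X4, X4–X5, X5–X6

No — edge (8,7) lies in no bag.

A tree decomposition must satisfy three properties: every vertex lies in some bag; for every edge, both endpoints lie together in some bag; and for every vertex, the bags containing it form a connected subtree. Here edge (8,7) lies in no bag, so the decomposition is invalid.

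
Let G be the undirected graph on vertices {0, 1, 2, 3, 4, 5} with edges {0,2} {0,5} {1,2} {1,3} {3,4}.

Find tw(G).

1

A width-1 tree decomposition is:
Bags: B1 = {3, 4}  B2 = {1, 3}  B3 = {1, 2}  B4 = {0, 2}  B5 = {0, 5}
Tree: B1–B2, B2–B3, B3–B4, B4–B5
The largest bag has 2 vertices, giving width 1; this decomposition certifies tw(G) ≤ 1. Since G has at least one edge (e.g. 4–3), it is not an edgeless graph, so tw(G) ≥ 1. The upper and lower bounds meet at 1, so that is the treewidth.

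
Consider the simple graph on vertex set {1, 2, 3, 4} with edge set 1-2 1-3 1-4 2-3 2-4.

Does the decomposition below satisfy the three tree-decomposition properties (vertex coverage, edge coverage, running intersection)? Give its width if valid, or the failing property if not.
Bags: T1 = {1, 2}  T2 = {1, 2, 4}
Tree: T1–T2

No — vertex 3 appears in no bag.

A tree decomposition must satisfy three properties: every vertex lies in some bag; for every edge, both endpoints lie together in some bag; and for every vertex, the bags containing it form a connected subtree. Here vertex 3 appears in no bag, so the decomposition is invalid.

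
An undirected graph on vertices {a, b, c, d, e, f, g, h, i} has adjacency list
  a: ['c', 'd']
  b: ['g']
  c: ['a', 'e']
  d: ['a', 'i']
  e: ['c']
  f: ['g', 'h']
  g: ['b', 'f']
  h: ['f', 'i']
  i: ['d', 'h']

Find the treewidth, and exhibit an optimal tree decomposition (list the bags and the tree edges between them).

Treewidth 1.
Bags: B1 = {c, e}  B2 = {a, c}  B3 = {a, d}  B4 = {d, i}  B5 = {h, i}  B6 = {f, h}  B7 = {f, g}  B8 = {b, g}
Tree: B1–B2, B2–B3, B3–B4, B4–B5, B5–B6, B6–B7, B7–B8

Every bag has size at most 2, so the width is 2 − 1 = 1 and tw(G) ≤ 1. Any graph with an edge has treewidth ≥ 1, and G has the edge e–c. The upper and lower bounds meet at 1, so that is the treewidth.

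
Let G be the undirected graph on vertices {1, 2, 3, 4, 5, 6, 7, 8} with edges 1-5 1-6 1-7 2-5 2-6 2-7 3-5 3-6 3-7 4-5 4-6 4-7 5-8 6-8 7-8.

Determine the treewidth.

3

A width-3 tree decomposition is:
Bags: B1 = {3, 5, 6, 7}  B2 = {1, 5, 6, 7}  B3 = {4, 5, 6, 7}  B4 = {2, 5, 6, 7}  B5 = {5, 6, 7, 8}
Tree: B1–B2, B2–B3, B3–B4, B4–B5
The largest bag has 4 vertices, giving width 3; this decomposition certifies tw(G) ≤ 3. For the lower bound: the 4 vertex sets {3,5}, {1,7}, {6}, {4} are disjoint, each induces a connected subgraph, and every pair is joined by at least one edge of G. Contracting each set to a single vertex therefore yields K_{4} as a minor, and since treewidth is minor-monotone, tw(G) ≥ tw(K_{4}) = 3. Therefore the treewidth is 3.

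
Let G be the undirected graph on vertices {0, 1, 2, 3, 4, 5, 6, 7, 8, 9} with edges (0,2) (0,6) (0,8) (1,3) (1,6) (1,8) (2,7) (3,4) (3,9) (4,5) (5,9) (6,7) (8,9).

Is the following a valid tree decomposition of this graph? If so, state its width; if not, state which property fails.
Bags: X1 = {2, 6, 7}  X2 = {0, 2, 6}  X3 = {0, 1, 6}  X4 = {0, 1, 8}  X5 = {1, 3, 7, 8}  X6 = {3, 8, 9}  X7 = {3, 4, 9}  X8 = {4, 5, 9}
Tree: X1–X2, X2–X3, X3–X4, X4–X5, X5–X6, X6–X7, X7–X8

A tree decomposition must satisfy three properties: every vertex lies in some bag; for every edge, both endpoints lie together in some bag; and for every vertex, the bags containing it form a connected subtree. Here bags containing vertex 7 are not connected in the tree, so the decomposition is invalid.

No — bags containing vertex 7 are not connected in the tree.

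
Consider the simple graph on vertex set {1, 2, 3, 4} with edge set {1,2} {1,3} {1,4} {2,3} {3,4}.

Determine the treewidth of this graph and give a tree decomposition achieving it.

Every bag has size at most 3, so the width is 3 − 1 = 2 and tw(G) ≤ 2. On the other hand G contains the 3-clique {1, 2, 3}. A clique must lie in a single bag of any decomposition, so no decomposition can have width below 2. Therefore the treewidth is 2.

Treewidth 2.
One optimal decomposition is:
Bags: B1 = {1, 2, 3}  B2 = {1, 3, 4}
Tree: B1–B2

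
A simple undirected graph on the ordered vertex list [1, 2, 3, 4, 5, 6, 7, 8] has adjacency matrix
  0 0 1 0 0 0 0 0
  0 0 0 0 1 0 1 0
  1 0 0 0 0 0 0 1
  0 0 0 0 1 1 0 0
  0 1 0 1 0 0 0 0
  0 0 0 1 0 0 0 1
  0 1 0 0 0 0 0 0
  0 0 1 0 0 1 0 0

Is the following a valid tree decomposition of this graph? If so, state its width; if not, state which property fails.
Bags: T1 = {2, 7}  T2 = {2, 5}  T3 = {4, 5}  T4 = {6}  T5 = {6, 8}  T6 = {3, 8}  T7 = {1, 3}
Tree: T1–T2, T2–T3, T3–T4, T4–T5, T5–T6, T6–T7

No — edge (4,6) lies in no bag.

A tree decomposition must satisfy three properties: every vertex lies in some bag; for every edge, both endpoints lie together in some bag; and for every vertex, the bags containing it form a connected subtree. Here edge (4,6) lies in no bag, so the decomposition is invalid.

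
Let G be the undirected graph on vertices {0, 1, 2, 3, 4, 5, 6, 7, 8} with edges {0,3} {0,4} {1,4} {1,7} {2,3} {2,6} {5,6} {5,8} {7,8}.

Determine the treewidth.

2

A width-2 tree decomposition is:
Bags: B1 = {5, 6, 8}  B2 = {6, 7, 8}  B3 = {1, 6, 7}  B4 = {1, 4, 6}  B5 = {0, 4, 6}  B6 = {0, 3, 6}  B7 = {2, 3, 6}
Tree: B1–B2, B2–B3, B3–B4, B4–B5, B5–B6, B6–B7
Each bag holds 3 vertices, so the decomposition has width 2, which upper-bounds the treewidth. The edges 6–5–8–7–1–4–0–3–2–6 form a cycle, so G is not a tree and its treewidth is at least 2. Therefore the treewidth is 2.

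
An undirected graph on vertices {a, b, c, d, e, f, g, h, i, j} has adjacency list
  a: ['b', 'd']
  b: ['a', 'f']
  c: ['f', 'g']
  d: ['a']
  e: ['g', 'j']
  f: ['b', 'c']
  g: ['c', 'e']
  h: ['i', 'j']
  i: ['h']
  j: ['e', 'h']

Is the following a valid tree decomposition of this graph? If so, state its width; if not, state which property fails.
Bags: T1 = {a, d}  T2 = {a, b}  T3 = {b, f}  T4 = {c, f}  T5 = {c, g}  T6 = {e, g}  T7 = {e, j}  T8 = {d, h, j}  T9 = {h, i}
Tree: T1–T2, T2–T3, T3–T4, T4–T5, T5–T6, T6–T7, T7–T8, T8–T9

A tree decomposition must satisfy three properties: every vertex lies in some bag; for every edge, both endpoints lie together in some bag; and for every vertex, the bags containing it form a connected subtree. Here bags containing vertex d are not connected in the tree, so the decomposition is invalid.

No — bags containing vertex d are not connected in the tree.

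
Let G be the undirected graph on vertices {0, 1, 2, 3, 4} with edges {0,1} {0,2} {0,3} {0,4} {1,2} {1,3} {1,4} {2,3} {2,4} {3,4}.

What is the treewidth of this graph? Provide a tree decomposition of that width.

With just one bag of size 5, the width is 5 − 1 = 4, so tw(G) ≤ 4. Conversely, {0, 1, 2, 3, 4} is a clique of size 5, and the vertices of any clique must share a bag in every tree decomposition; so some bag has ≥ 5 vertices and tw(G) ≥ 4. The upper and lower bounds meet at 4, so that is the treewidth.

Treewidth 4.
One optimal decomposition is:
Bags: B1 = {0, 1, 2, 3, 4}
Tree: (single bag)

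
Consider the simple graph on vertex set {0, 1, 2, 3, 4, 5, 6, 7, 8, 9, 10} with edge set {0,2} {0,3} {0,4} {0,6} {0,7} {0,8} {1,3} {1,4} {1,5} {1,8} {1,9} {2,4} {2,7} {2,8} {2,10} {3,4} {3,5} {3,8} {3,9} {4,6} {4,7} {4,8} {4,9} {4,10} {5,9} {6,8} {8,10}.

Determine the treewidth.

3

A width-3 tree decomposition is:
Bags: B1 = {0, 2, 4, 8}  B2 = {0, 3, 4, 8}  B3 = {0, 4, 6, 8}  B4 = {2, 4, 8, 10}  B5 = {0, 2, 4, 7}  B6 = {1, 3, 4, 8}  B7 = {1, 3, 4, 9}  B8 = {1, 3, 5, 9}
Tree: B1–B2, B2–B3, B1–B4, B1–B5, B2–B6, B6–B7, B7–B8
Every bag has size at most 4, so the width is 4 − 1 = 3 and tw(G) ≤ 3. For the lower bound, the 4 vertices {0, 2, 4, 8} are pairwise adjacent, and any tree decomposition puts a clique entirely inside one bag — forcing width ≥ 3. Hence tw(G) = 3 exactly.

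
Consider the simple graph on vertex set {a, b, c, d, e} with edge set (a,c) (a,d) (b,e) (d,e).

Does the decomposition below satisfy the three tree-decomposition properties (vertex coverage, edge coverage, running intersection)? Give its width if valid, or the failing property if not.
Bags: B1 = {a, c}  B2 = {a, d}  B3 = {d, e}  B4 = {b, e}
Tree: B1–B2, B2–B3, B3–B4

Yes; width 1.

Checking the three conditions: (i) the bags cover all of {a, b, c, d, e}; (ii) for each edge, some bag contains both endpoints; (iii) the bags containing any fixed vertex form a subtree. All hold, so the decomposition is valid with width 2 − 1 = 1.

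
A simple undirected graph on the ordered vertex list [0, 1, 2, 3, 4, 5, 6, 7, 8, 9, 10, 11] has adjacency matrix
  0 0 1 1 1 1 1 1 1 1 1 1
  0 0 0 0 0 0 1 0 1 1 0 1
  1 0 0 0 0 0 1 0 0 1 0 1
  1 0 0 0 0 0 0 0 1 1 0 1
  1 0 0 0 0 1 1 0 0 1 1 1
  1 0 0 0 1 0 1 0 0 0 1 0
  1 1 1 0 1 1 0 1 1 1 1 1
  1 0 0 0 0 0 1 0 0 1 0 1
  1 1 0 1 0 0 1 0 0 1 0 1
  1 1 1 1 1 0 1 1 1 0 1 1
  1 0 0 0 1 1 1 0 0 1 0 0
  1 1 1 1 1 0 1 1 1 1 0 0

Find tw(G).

A width-4 tree decomposition is:
Bags: B1 = {0, 6, 8, 9, 11}  B2 = {0, 4, 6, 9, 11}  B3 = {0, 4, 6, 9, 10}  B4 = {0, 2, 6, 9, 11}  B5 = {0, 4, 5, 6, 10}  B6 = {0, 6, 7, 9, 11}  B7 = {0, 3, 8, 9, 11}  B8 = {1, 6, 8, 9, 11}
Tree: B1–B2, B2–B3, B1–B4, B3–B5, B1–B6, B1–B7, B1–B8
Each bag holds 5 vertices, so the decomposition has width 4, which upper-bounds the treewidth. For the lower bound, the 5 vertices {0, 3, 8, 9, 11} are pairwise adjacent, and any tree decomposition puts a clique entirely inside one bag — forcing width ≥ 4. Hence tw(G) = 4 exactly.

4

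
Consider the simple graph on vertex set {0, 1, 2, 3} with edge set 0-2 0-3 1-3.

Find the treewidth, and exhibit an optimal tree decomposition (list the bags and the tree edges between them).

Treewidth 1.
Bags: B1 = {0, 3}  B2 = {0, 2}  B3 = {1, 3}
Tree: B1–B2, B1–B3

Each bag holds 2 vertices, so the decomposition has width 1, which upper-bounds the treewidth. Since G has at least one edge (e.g. 3–0), it is not an edgeless graph, so tw(G) ≥ 1. Hence tw(G) = 1 exactly.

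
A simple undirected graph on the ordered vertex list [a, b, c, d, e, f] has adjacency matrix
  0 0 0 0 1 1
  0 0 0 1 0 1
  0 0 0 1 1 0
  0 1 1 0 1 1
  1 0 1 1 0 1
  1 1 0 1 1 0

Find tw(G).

A width-2 tree decomposition is:
Bags: B1 = {d, e, f}  B2 = {b, d, f}  B3 = {a, e, f}  B4 = {c, d, e}
Tree: B1–B2, B1–B3, B1–B4
Every bag has size at most 3, so the width is 3 − 1 = 2 and tw(G) ≤ 2. On the other hand G contains the 3-clique {c, d, e}. A clique must lie in a single bag of any decomposition, so no decomposition can have width below 2. Combining the bounds, tw(G) = 2.

2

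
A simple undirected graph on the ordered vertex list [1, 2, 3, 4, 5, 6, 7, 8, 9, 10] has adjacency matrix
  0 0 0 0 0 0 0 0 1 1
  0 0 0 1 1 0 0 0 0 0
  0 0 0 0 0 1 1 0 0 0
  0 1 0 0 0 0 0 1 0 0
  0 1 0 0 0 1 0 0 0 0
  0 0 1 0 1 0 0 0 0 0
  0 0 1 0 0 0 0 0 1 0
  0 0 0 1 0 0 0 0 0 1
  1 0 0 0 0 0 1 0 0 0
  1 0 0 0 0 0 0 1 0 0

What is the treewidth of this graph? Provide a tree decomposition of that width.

Every bag has size at most 3, so the width is 3 − 1 = 2 and tw(G) ≤ 2. For the lower bound, G contains the cycle 1–10–8–4–2–5–6–3–7–9–1, so G is not a forest; only forests have treewidth ≤ 1, hence tw(G) ≥ 2. Hence tw(G) = 2 exactly.

Treewidth 2.
One optimal decomposition is:
Bags: B1 = {1, 8, 10}  B2 = {1, 4, 8}  B3 = {1, 2, 4}  B4 = {1, 2, 5}  B5 = {1, 5, 6}  B6 = {1, 3, 6}  B7 = {1, 3, 7}  B8 = {1, 7, 9}
Tree: B1–B2, B2–B3, B3–B4, B4–B5, B5–B6, B6–B7, B7–B8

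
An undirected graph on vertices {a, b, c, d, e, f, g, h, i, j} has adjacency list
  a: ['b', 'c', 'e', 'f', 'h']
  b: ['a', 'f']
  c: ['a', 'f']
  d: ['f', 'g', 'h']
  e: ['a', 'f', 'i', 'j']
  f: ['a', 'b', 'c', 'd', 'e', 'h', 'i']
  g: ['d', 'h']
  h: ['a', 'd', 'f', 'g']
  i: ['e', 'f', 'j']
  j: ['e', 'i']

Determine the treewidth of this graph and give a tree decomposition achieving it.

Every bag has size at most 3, so the width is 3 − 1 = 2 and tw(G) ≤ 2. Conversely, {d, g, h} is a clique of size 3, and the vertices of any clique must share a bag in every tree decomposition; so some bag has ≥ 3 vertices and tw(G) ≥ 2. Combining the bounds, tw(G) = 2.

Treewidth 2.
Bags: B1 = {e, f, i}  B2 = {a, e, f}  B3 = {e, i, j}  B4 = {a, f, h}  B5 = {d, f, h}  B6 = {a, c, f}  B7 = {d, g, h}  B8 = {a, b, f}
Tree: B1–B2, B1–B3, B2–B4, B4–B5, B2–B6, B5–B7, B4–B8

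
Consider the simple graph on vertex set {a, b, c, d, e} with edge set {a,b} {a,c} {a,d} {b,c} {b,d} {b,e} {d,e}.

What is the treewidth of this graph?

2

A width-2 tree decomposition is:
Bags: B1 = {a, b, d}  B2 = {b, d, e}  B3 = {a, b, c}
Tree: B1–B2, B1–B3
The largest bag has 3 vertices, giving width 2; this decomposition certifies tw(G) ≤ 2. For the lower bound, the 3 vertices {b, d, e} are pairwise adjacent, and any tree decomposition puts a clique entirely inside one bag — forcing width ≥ 2. Hence tw(G) = 2 exactly.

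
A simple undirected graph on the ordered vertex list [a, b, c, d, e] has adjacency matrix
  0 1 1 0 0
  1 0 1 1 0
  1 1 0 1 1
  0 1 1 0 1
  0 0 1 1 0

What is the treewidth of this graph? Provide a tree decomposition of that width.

The largest bag has 3 vertices, giving width 2; this decomposition certifies tw(G) ≤ 2. On the other hand G contains the 3-clique {c, d, e}. A clique must lie in a single bag of any decomposition, so no decomposition can have width below 2. The upper and lower bounds meet at 2, so that is the treewidth.

Treewidth 2.
One optimal decomposition is:
Bags: B1 = {b, c, d}  B2 = {c, d, e}  B3 = {a, b, c}
Tree: B1–B2, B1–B3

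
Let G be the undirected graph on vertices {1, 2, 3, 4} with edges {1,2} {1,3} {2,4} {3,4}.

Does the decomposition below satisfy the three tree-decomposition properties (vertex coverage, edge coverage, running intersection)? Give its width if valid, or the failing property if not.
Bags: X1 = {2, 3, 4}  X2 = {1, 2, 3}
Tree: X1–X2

Checking the three conditions: (i) the bags cover all of {1, 2, 3, 4}; (ii) for each edge, some bag contains both endpoints; (iii) the bags containing any fixed vertex form a subtree. All hold, so the decomposition is valid with width 3 − 1 = 2.

Yes; width 2.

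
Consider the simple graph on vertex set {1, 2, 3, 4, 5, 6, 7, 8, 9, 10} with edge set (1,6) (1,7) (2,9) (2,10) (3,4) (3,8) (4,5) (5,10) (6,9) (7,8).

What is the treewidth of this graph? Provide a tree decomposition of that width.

Treewidth 2.
One such decomposition:
Bags: B1 = {2, 5, 10}  B2 = {2, 5, 9}  B3 = {5, 6, 9}  B4 = {1, 5, 6}  B5 = {1, 5, 7}  B6 = {5, 7, 8}  B7 = {3, 5, 8}  B8 = {3, 4, 5}
Tree: B1–B2, B2–B3, B3–B4, B4–B5, B5–B6, B6–B7, B7–B8

Every bag has size at most 3, so the width is 3 − 1 = 2 and tw(G) ≤ 2. For the lower bound, G contains the cycle 5–10–2–9–6–1–7–8–3–4–5, so G is not a forest; only forests have treewidth ≤ 1, hence tw(G) ≥ 2. Therefore the treewidth is 2.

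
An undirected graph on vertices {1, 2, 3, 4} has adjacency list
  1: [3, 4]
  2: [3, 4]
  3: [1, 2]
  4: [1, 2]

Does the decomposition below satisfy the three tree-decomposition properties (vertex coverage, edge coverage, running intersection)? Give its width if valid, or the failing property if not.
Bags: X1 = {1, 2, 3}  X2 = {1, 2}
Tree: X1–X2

A tree decomposition must satisfy three properties: every vertex lies in some bag; for every edge, both endpoints lie together in some bag; and for every vertex, the bags containing it form a connected subtree. Here vertex 4 appears in no bag, so the decomposition is invalid.

No — vertex 4 appears in no bag.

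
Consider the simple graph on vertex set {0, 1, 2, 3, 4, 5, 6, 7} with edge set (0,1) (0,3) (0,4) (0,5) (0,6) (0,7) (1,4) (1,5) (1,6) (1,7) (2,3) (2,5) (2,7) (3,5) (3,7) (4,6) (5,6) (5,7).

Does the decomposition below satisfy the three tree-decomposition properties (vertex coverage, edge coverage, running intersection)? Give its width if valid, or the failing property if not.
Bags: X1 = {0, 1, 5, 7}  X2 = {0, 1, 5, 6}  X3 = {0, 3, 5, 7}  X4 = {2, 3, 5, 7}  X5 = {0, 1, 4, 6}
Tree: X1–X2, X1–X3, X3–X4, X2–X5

Vertex coverage: the bags together contain {0, 1, 2, 3, 4, 5, 6, 7}, the full vertex set. Edge coverage: each edge of G has both endpoints in at least one bag. Running intersection: for every vertex, the bags containing it form a connected subtree. All three properties hold, so this is a valid tree decomposition of width max|bag| − 1 = 3, and hence tw(G) ≤ 3.

Yes; width 3.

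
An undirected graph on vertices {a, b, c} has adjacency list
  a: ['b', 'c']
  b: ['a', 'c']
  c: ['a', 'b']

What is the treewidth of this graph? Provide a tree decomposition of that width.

A single bag containing all 3 vertices is trivially a valid decomposition of width 2. Conversely, {a, b, c} is a clique of size 3, and the vertices of any clique must share a bag in every tree decomposition; so some bag has ≥ 3 vertices and tw(G) ≥ 2. The upper and lower bounds meet at 2, so that is the treewidth.

Treewidth 2.
One optimal decomposition is:
Bags: B1 = {a, b, c}
Tree: (single bag)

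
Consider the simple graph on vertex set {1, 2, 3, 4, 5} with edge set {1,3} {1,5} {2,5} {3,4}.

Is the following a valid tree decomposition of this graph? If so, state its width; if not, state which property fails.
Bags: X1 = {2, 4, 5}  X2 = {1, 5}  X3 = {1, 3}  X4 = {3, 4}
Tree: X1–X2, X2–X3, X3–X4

A tree decomposition must satisfy three properties: every vertex lies in some bag; for every edge, both endpoints lie together in some bag; and for every vertex, the bags containing it form a connected subtree. Here bags containing vertex 4 are not connected in the tree, so the decomposition is invalid.

No — bags containing vertex 4 are not connected in the tree.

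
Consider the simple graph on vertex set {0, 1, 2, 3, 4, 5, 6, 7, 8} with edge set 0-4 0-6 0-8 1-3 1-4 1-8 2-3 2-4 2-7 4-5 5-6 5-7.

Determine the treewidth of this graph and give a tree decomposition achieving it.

Every bag has size at most 4, so the width is 4 − 1 = 3 and tw(G) ≤ 3. For the lower bound: the 4 vertex sets {1,3,8}, {0}, {4}, {2,5,6,7} are disjoint, each induces a connected subgraph, and every pair is joined by at least one edge of G. Contracting each set to a single vertex therefore yields K_{4} as a minor, and since treewidth is minor-monotone, tw(G) ≥ tw(K_{4}) = 3. The upper and lower bounds meet at 3, so that is the treewidth.

Treewidth 3.
Bags: B1 = {0, 1, 3, 8}  B2 = {0, 1, 3, 4}  B3 = {0, 2, 3, 4}  B4 = {0, 2, 4, 6}  B5 = {2, 4, 5, 6}  B6 = {2, 5, 6, 7}
Tree: B1–B2, B2–B3, B3–B4, B4–B5, B5–B6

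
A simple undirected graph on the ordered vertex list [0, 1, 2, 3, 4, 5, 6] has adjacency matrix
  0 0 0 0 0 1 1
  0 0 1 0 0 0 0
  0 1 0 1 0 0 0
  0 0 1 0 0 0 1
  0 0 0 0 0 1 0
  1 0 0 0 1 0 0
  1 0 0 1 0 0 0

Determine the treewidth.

A width-1 tree decomposition is:
Bags: B1 = {1, 2}  B2 = {2, 3}  B3 = {3, 6}  B4 = {0, 6}  B5 = {0, 5}  B6 = {4, 5}
Tree: B1–B2, B2–B3, B3–B4, B4–B5, B5–B6
Each bag holds 2 vertices, so the decomposition has width 1, which upper-bounds the treewidth. G has an edge, so its treewidth is at least 1. Hence tw(G) = 1 exactly.

1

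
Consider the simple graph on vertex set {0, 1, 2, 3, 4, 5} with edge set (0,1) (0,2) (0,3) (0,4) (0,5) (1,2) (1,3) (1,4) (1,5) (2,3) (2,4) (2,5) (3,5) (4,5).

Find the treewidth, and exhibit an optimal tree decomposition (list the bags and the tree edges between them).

Treewidth 4.
One optimal decomposition is:
Bags: B1 = {0, 1, 2, 4, 5}  B2 = {0, 1, 2, 3, 5}
Tree: B1–B2

Each bag holds 5 vertices, so the decomposition has width 4, which upper-bounds the treewidth. For the lower bound, the 5 vertices {0, 1, 2, 3, 5} are pairwise adjacent, and any tree decomposition puts a clique entirely inside one bag — forcing width ≥ 4. Combining the bounds, tw(G) = 4.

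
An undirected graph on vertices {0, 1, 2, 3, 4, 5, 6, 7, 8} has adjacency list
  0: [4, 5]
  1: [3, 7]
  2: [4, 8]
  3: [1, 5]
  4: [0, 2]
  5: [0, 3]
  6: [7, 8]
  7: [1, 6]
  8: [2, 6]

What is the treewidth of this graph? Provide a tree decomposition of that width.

Treewidth 2.
Bags: B1 = {6, 7, 8}  B2 = {2, 7, 8}  B3 = {2, 4, 7}  B4 = {0, 4, 7}  B5 = {0, 5, 7}  B6 = {3, 5, 7}  B7 = {1, 3, 7}
Tree: B1–B2, B2–B3, B3–B4, B4–B5, B5–B6, B6–B7

Each bag holds 3 vertices, so the decomposition has width 2, which upper-bounds the treewidth. The edges 7–6–8–2–4–0–5–3–1–7 form a cycle, so G is not a tree and its treewidth is at least 2. The upper and lower bounds meet at 2, so that is the treewidth.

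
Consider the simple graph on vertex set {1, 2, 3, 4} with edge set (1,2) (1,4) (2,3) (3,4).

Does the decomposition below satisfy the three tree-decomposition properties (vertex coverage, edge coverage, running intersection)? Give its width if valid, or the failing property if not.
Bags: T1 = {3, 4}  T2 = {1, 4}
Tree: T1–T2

No — vertex 2 appears in no bag.

A tree decomposition must satisfy three properties: every vertex lies in some bag; for every edge, both endpoints lie together in some bag; and for every vertex, the bags containing it form a connected subtree. Here vertex 2 appears in no bag, so the decomposition is invalid.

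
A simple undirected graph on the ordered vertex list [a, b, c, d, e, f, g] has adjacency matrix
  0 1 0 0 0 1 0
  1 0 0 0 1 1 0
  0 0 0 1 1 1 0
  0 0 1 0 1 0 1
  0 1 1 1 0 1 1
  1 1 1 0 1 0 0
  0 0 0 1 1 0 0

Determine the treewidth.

2

A width-2 tree decomposition is:
Bags: B1 = {b, e, f}  B2 = {c, e, f}  B3 = {c, d, e}  B4 = {d, e, g}  B5 = {a, b, f}
Tree: B1–B2, B2–B3, B3–B4, B1–B5
Every bag has size at most 3, so the width is 3 − 1 = 2 and tw(G) ≤ 2. Conversely, {d, e, g} is a clique of size 3, and the vertices of any clique must share a bag in every tree decomposition; so some bag has ≥ 3 vertices and tw(G) ≥ 2. Combining the bounds, tw(G) = 2.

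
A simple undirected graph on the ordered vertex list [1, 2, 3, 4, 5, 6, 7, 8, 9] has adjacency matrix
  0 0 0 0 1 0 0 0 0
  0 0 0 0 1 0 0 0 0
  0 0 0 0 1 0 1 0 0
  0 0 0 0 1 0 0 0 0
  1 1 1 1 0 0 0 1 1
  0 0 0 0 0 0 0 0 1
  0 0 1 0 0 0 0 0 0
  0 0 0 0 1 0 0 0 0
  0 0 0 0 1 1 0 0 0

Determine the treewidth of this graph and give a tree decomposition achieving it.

Every bag has size at most 2, so the width is 2 − 1 = 1 and tw(G) ≤ 1. Any graph with an edge has treewidth ≥ 1, and G has the edge 1–5. Combining the bounds, tw(G) = 1.

Treewidth 1.
Bags: B1 = {1, 5}  B2 = {5, 8}  B3 = {4, 5}  B4 = {2, 5}  B5 = {3, 5}  B6 = {5, 9}  B7 = {3, 7}  B8 = {6, 9}
Tree: B1–B2, B1–B3, B1–B4, B3–B5, B2–B6, B5–B7, B6–B8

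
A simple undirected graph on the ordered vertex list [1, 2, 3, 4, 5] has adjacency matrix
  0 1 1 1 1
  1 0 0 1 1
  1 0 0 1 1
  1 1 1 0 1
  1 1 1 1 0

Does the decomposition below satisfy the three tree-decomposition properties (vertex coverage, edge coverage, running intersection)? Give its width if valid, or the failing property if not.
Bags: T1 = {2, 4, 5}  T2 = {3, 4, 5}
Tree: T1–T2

A tree decomposition must satisfy three properties: every vertex lies in some bag; for every edge, both endpoints lie together in some bag; and for every vertex, the bags containing it form a connected subtree. Here vertex 1 appears in no bag, so the decomposition is invalid.

No — vertex 1 appears in no bag.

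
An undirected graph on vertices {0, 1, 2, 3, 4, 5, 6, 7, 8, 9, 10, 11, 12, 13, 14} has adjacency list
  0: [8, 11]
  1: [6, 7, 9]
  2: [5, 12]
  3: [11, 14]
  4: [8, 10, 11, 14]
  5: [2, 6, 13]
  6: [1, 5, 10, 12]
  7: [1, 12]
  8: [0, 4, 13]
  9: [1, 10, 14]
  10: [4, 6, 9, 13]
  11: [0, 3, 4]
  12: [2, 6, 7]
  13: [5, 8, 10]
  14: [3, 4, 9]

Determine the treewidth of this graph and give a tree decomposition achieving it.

Treewidth 3.
One such decomposition:
Bags: B1 = {0, 3, 11, 14}  B2 = {0, 4, 11, 14}  B3 = {0, 4, 8, 14}  B4 = {4, 8, 9, 14}  B5 = {4, 8, 9, 10}  B6 = {8, 9, 10, 13}  B7 = {1, 9, 10, 13}  B8 = {1, 6, 10, 13}  B9 = {1, 5, 6, 13}  B10 = {1, 5, 6, 7}  B11 = {5, 6, 7, 12}  B12 = {2, 5, 7, 12}
Tree: B1–B2, B2–B3, B3–B4, B4–B5, B5–B6, B6–B7, B7–B8, B8–B9, B9–B10, B10–B11, B11–B12

The largest bag has 4 vertices, giving width 3; this decomposition certifies tw(G) ≤ 3. For the lower bound: the 4 vertex sets {0,3,11}, {14}, {4}, {8,9,10,13} are disjoint, each induces a connected subgraph, and every pair is joined by at least one edge of G. Contracting each set to a single vertex therefore yields K_{4} as a minor, and since treewidth is minor-monotone, tw(G) ≥ tw(K_{4}) = 3. The upper and lower bounds meet at 3, so that is the treewidth.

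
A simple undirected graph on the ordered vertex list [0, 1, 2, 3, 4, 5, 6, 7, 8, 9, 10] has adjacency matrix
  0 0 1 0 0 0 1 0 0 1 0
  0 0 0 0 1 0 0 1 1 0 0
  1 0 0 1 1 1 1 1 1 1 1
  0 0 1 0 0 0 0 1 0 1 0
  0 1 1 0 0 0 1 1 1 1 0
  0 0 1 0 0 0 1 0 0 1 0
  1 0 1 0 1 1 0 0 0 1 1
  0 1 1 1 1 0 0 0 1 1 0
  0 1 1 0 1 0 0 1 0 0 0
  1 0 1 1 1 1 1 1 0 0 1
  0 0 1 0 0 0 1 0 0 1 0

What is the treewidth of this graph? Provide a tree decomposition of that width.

Treewidth 3.
One such decomposition:
Bags: B1 = {2, 4, 7, 9}  B2 = {2, 4, 7, 8}  B3 = {2, 4, 6, 9}  B4 = {0, 2, 6, 9}  B5 = {1, 4, 7, 8}  B6 = {2, 5, 6, 9}  B7 = {2, 3, 7, 9}  B8 = {2, 6, 9, 10}
Tree: B1–B2, B1–B3, B3–B4, B2–B5, B4–B6, B1–B7, B3–B8

Every bag has size at most 4, so the width is 4 − 1 = 3 and tw(G) ≤ 3. Conversely, {1, 4, 7, 8} is a clique of size 4, and the vertices of any clique must share a bag in every tree decomposition; so some bag has ≥ 4 vertices and tw(G) ≥ 3. Hence tw(G) = 3 exactly.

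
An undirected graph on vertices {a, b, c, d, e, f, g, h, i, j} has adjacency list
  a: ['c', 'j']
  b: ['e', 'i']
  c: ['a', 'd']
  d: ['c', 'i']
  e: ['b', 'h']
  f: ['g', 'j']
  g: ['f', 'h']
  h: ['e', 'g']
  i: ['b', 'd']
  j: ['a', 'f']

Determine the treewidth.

2

A width-2 tree decomposition is:
Bags: B1 = {a, c, j}  B2 = {c, d, j}  B3 = {d, i, j}  B4 = {b, i, j}  B5 = {b, e, j}  B6 = {e, h, j}  B7 = {g, h, j}  B8 = {f, g, j}
Tree: B1–B2, B2–B3, B3–B4, B4–B5, B5–B6, B6–B7, B7–B8
Every bag has size at most 3, so the width is 3 − 1 = 2 and tw(G) ≤ 2. For the lower bound, G contains the cycle j–a–c–d–i–b–e–h–g–f–j, so G is not a forest; only forests have treewidth ≤ 1, hence tw(G) ≥ 2. Combining the bounds, tw(G) = 2.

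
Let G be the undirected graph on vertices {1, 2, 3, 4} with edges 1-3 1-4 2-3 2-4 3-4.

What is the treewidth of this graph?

2

A width-2 tree decomposition is:
Bags: B1 = {2, 3, 4}  B2 = {1, 3, 4}
Tree: B1–B2
Each bag holds 3 vertices, so the decomposition has width 2, which upper-bounds the treewidth. On the other hand G contains the 3-clique {1, 3, 4}. A clique must lie in a single bag of any decomposition, so no decomposition can have width below 2. The upper and lower bounds meet at 2, so that is the treewidth.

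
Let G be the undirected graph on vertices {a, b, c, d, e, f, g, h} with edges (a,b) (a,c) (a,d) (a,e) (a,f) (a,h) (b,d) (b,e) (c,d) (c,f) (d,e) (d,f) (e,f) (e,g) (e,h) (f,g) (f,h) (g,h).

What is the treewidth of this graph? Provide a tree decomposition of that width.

Every bag has size at most 4, so the width is 4 − 1 = 3 and tw(G) ≤ 3. For the lower bound, the 4 vertices {e, f, g, h} are pairwise adjacent, and any tree decomposition puts a clique entirely inside one bag — forcing width ≥ 3. Combining the bounds, tw(G) = 3.

Treewidth 3.
One such decomposition:
Bags: B1 = {a, e, f, h}  B2 = {a, d, e, f}  B3 = {a, c, d, f}  B4 = {e, f, g, h}  B5 = {a, b, d, e}
Tree: B1–B2, B2–B3, B1–B4, B2–B5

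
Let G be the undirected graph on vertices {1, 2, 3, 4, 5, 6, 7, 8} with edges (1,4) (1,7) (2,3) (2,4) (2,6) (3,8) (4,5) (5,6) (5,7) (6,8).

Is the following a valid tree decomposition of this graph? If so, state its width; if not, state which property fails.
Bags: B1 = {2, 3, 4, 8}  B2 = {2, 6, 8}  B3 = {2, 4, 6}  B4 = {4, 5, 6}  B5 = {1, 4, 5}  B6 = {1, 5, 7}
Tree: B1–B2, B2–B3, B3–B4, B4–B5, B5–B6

A tree decomposition must satisfy three properties: every vertex lies in some bag; for every edge, both endpoints lie together in some bag; and for every vertex, the bags containing it form a connected subtree. Here bags containing vertex 4 are not connected in the tree, so the decomposition is invalid.

No — bags containing vertex 4 are not connected in the tree.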